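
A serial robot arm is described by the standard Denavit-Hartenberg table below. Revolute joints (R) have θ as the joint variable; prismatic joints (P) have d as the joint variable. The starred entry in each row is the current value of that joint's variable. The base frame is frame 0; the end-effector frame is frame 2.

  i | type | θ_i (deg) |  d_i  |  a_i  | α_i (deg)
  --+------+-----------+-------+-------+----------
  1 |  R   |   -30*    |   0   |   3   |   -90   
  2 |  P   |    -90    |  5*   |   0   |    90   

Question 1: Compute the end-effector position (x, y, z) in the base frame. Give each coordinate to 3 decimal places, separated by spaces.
5.098 2.830 0.000

after link 1: o_1 = (2.5981, -1.5000, 0.0000)
after link 2: o_2 = (5.0981, 2.8301, 0.0000)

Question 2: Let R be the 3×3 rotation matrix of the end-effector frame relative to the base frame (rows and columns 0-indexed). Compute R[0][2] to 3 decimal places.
End-effector z-axis (col 2 of R) = (-0.8660,0.5000,0.0000)
R[0][2] = -0.8660

-0.866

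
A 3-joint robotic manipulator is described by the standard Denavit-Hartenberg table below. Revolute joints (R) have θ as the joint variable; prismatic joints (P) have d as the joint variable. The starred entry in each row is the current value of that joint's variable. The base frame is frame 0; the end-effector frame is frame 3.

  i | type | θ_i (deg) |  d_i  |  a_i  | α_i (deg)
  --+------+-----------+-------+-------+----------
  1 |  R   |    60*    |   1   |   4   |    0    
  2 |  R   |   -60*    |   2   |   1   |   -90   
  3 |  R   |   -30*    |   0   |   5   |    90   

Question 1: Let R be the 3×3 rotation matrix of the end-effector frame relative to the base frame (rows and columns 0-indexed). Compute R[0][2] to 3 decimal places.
-0.500

End-effector z-axis (col 2 of R) = (-0.5000,0.0000,0.8660)
R[0][2] = -0.5000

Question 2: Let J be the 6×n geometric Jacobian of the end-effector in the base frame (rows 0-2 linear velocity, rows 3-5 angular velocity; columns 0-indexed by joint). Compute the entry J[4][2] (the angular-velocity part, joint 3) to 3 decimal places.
1.000

axis z_2 = (0.0000,1.0000,0.0000); lever o_n−o_2 = (4.3301,0.0000,2.5000)
cross product → J_v[:, 2] = (2.5000,0.0000,-4.3301)
J_ω[:, 2] = z_2
entry J[4][2] = 1.0000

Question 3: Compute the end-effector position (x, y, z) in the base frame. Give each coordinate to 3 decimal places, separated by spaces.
after link 1: o_1 = (2.0000, 3.4641, 1.0000)
after link 2: o_2 = (3.0000, 3.4641, 3.0000)
after link 3: o_3 = (7.3301, 3.4641, 5.5000)

7.330 3.464 5.500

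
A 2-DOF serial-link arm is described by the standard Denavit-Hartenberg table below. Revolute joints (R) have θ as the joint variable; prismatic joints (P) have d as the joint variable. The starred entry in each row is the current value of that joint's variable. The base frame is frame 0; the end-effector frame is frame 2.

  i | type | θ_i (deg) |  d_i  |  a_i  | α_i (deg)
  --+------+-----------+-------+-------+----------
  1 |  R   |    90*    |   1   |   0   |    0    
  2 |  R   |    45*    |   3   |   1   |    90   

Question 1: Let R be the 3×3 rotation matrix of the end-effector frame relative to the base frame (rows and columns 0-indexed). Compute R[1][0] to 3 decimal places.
0.707

End-effector x-axis (col 0 of R) = (-0.7071,0.7071,0.0000)
R[1][0] = 0.7071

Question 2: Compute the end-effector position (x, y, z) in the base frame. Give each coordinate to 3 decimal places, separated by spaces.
after link 1: o_1 = (0.0000, 0.0000, 1.0000)
after link 2: o_2 = (-0.7071, 0.7071, 4.0000)

-0.707 0.707 4.000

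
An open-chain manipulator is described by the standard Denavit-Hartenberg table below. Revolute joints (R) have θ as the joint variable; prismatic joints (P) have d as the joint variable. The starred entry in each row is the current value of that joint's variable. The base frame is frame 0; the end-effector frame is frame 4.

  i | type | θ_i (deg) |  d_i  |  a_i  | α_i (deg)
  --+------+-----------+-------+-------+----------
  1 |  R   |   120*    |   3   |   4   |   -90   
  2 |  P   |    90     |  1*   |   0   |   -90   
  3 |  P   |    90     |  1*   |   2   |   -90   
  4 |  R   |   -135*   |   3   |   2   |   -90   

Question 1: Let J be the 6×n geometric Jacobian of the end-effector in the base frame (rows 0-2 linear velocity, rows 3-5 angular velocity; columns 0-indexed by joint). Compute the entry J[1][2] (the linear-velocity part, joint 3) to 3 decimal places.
-0.866

prismatic axis z_2 = (0.5000,-0.8660,-0.0000)
J_v[:, 2] = z_2; J_ω[:, 2] = (0,0,0)
entry J[1][2] = -0.8660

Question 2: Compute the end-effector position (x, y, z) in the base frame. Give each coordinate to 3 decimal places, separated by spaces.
-1.152 1.166 6.000

after link 1: o_1 = (-2.0000, 3.4641, 3.0000)
after link 2: o_2 = (-2.8660, 2.9641, 3.0000)
after link 3: o_3 = (-0.6340, 3.0981, 3.0000)
after link 4: o_4 = (-1.1516, 1.1662, 6.0000)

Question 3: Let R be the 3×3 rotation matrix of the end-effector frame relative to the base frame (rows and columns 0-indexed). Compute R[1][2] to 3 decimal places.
End-effector z-axis (col 2 of R) = (0.9659,-0.2588,-0.0000)
R[1][2] = -0.2588

-0.259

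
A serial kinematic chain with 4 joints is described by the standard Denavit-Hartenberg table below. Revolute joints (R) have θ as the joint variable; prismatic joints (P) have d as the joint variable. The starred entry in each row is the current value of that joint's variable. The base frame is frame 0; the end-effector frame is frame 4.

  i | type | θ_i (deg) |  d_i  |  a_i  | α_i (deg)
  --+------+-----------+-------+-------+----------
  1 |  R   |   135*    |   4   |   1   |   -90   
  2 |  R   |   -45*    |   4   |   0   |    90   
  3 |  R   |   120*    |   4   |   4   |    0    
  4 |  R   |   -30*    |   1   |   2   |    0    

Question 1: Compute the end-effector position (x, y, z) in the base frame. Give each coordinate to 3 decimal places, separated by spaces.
after link 1: o_1 = (-0.7071, 0.7071, 4.0000)
after link 2: o_2 = (-3.5355, -2.1213, 4.0000)
after link 3: o_3 = (-2.9850, -7.5708, 5.4142)
after link 4: o_4 = (-3.8992, -9.4850, 6.1213)

-3.899 -9.485 6.121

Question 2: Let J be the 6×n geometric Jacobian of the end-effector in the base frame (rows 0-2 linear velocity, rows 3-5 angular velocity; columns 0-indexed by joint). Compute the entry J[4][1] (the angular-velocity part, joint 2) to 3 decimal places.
-0.707

axis z_1 = (-0.7071,-0.7071,0.0000); lever o_n−o_1 = (-3.1921,-10.1921,2.1213)
cross product → J_v[:, 1] = (-1.5000,1.5000,4.9497)
J_ω[:, 1] = z_1
entry J[4][1] = -0.7071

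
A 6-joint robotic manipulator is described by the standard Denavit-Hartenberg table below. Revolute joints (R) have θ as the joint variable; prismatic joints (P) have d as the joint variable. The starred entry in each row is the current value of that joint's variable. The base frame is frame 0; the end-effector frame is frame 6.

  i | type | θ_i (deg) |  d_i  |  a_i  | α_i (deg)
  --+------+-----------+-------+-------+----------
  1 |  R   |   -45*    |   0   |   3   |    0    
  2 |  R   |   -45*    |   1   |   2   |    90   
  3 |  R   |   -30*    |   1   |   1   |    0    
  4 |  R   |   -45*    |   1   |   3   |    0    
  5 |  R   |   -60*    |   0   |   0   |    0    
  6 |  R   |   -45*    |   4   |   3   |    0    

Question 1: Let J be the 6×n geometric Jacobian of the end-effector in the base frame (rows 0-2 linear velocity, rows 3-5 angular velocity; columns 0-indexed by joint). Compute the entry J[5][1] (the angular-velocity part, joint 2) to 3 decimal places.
1.000

axis z_1 = (0.0000,0.0000,1.0000); lever o_n−o_1 = (-6.0000,-0.6425,-2.3978)
cross product → J_v[:, 1] = (0.6425,-6.0000,0.0000)
J_ω[:, 1] = z_1
entry J[5][1] = 1.0000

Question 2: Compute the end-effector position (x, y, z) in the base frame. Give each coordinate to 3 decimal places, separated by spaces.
-3.879 -2.764 -2.398

after link 1: o_1 = (2.1213, -2.1213, 0.0000)
after link 2: o_2 = (2.1213, -4.1213, 1.0000)
after link 3: o_3 = (1.1213, -4.9873, 0.5000)
after link 4: o_4 = (0.1213, -5.7638, -2.3978)
after link 5: o_5 = (0.1213, -5.7638, -2.3978)
after link 6: o_6 = (-3.8787, -2.7638, -2.3978)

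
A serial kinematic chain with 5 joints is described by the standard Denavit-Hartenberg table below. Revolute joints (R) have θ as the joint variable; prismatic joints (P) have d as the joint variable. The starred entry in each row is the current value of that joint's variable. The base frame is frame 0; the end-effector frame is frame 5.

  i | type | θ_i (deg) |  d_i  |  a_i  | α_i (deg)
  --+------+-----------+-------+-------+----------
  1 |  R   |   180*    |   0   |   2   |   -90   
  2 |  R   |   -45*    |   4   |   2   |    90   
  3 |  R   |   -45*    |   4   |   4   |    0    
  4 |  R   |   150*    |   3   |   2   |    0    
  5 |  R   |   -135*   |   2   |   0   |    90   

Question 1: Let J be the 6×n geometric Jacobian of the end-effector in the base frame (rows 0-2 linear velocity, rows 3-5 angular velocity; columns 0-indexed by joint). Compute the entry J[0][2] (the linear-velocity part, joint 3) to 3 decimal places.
axis z_2 = (0.7071,-0.0000,0.7071); lever o_n−o_2 = (4.7300,0.8966,7.9979)
cross product → J_v[:, 2] = (-0.6340,-2.3108,0.6340)
J_ω[:, 2] = z_2
entry J[0][2] = -0.6340

-0.634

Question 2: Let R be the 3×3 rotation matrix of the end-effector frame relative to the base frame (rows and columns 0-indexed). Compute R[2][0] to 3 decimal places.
End-effector x-axis (col 0 of R) = (-0.6124,0.5000,0.6124)
R[2][0] = 0.6124

0.612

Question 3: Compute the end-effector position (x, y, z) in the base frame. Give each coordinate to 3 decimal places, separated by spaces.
1.316 -3.103 9.412

after link 1: o_1 = (-2.0000, 0.0000, 0.0000)
after link 2: o_2 = (-3.4142, -4.0000, 1.4142)
after link 3: o_3 = (-2.5858, -1.1716, 6.2426)
after link 4: o_4 = (-0.0984, -3.1034, 7.9979)
after link 5: o_5 = (1.3158, -3.1034, 9.4121)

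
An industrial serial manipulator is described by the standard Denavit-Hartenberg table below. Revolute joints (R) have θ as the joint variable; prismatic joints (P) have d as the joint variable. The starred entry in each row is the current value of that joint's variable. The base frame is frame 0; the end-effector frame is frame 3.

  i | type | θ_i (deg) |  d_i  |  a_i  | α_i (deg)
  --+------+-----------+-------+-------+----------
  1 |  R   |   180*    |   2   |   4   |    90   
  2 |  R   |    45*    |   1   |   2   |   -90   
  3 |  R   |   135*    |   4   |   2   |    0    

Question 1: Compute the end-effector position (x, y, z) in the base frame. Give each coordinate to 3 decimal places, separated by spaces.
after link 1: o_1 = (-4.0000, 0.0000, 2.0000)
after link 2: o_2 = (-5.4142, 1.0000, 3.4142)
after link 3: o_3 = (-1.5858, -0.4142, 5.2426)

-1.586 -0.414 5.243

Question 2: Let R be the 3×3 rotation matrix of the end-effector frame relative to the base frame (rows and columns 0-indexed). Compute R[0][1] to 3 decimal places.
End-effector y-axis (col 1 of R) = (0.5000,0.7071,-0.5000)
R[0][1] = 0.5000

0.500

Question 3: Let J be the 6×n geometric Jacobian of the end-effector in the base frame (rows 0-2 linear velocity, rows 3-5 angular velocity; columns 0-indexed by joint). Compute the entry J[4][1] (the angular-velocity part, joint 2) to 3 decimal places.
axis z_1 = (0.0000,1.0000,0.0000); lever o_n−o_1 = (2.4142,-0.4142,3.2426)
cross product → J_v[:, 1] = (3.2426,-0.0000,-2.4142)
J_ω[:, 1] = z_1
entry J[4][1] = 1.0000

1.000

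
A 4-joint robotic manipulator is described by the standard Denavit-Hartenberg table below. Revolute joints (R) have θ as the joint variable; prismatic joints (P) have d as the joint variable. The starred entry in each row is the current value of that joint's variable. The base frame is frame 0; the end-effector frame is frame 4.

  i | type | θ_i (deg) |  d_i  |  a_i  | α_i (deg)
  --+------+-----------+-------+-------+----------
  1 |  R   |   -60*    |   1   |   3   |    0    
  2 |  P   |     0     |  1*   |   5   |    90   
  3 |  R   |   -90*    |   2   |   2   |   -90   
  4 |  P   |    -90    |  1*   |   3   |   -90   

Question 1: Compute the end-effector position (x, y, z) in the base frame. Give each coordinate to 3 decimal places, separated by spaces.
0.170 -10.294 0.000

after link 1: o_1 = (1.5000, -2.5981, 1.0000)
after link 2: o_2 = (4.0000, -6.9282, 2.0000)
after link 3: o_3 = (2.2679, -7.9282, 0.0000)
after link 4: o_4 = (0.1699, -10.2942, 0.0000)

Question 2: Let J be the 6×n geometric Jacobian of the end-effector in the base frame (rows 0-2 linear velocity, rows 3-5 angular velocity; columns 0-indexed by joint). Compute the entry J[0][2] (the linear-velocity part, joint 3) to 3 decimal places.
1.000

axis z_2 = (-0.8660,-0.5000,0.0000); lever o_n−o_2 = (-3.8301,-3.3660,-2.0000)
cross product → J_v[:, 2] = (1.0000,-1.7321,1.0000)
J_ω[:, 2] = z_2
entry J[0][2] = 1.0000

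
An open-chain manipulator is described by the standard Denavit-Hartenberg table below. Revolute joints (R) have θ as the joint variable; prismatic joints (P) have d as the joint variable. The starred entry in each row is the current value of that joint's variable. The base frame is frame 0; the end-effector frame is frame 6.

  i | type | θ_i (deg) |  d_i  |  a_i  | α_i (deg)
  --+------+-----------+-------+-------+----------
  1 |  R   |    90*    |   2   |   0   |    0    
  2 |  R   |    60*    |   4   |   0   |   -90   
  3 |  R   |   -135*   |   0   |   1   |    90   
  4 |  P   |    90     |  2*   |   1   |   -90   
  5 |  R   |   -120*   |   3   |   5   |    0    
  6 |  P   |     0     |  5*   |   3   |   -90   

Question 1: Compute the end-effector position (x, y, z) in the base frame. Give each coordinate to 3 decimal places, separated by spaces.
2.681 1.916 -5.263

after link 1: o_1 = (0.0000, 0.0000, 2.0000)
after link 2: o_2 = (0.0000, 0.0000, 6.0000)
after link 3: o_3 = (0.6124, -0.3536, 6.7071)
after link 4: o_4 = (1.3371, -1.9267, 5.2929)
after link 5: o_5 = (3.4017, -0.2319, 0.1097)
after link 6: o_6 = (2.6808, 1.9164, -5.2629)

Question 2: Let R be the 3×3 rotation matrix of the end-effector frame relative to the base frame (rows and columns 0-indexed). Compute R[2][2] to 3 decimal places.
-0.354

End-effector z-axis (col 2 of R) = (-0.1268,-0.9268,-0.3536)
R[2][2] = -0.3536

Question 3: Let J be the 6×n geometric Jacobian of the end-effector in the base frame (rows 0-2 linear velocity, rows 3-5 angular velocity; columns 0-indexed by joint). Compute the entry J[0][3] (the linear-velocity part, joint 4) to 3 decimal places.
prismatic axis z_3 = (0.6124,-0.3536,-0.7071)
J_v[:, 3] = z_3; J_ω[:, 3] = (0,0,0)
entry J[0][3] = 0.6124

0.612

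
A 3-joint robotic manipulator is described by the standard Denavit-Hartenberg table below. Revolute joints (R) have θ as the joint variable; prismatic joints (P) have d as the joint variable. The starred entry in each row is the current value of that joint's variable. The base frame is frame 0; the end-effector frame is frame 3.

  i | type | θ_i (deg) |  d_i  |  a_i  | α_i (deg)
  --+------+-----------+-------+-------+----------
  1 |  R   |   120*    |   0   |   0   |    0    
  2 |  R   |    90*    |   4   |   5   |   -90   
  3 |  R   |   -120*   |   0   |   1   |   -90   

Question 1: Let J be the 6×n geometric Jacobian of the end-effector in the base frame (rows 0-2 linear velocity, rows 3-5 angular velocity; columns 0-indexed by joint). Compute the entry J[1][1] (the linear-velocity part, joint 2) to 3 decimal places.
axis z_1 = (0.0000,0.0000,1.0000); lever o_n−o_1 = (-3.8971,-2.2500,4.8660)
cross product → J_v[:, 1] = (2.2500,-3.8971,0.0000)
J_ω[:, 1] = z_1
entry J[1][1] = -3.8971

-3.897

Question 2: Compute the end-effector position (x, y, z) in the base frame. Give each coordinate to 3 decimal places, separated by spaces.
-3.897 -2.250 4.866

after link 1: o_1 = (0.0000, 0.0000, 0.0000)
after link 2: o_2 = (-4.3301, -2.5000, 4.0000)
after link 3: o_3 = (-3.8971, -2.2500, 4.8660)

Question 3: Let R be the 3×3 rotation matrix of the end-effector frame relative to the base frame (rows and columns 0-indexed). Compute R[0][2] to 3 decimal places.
End-effector z-axis (col 2 of R) = (-0.7500,-0.4330,0.5000)
R[0][2] = -0.7500

-0.750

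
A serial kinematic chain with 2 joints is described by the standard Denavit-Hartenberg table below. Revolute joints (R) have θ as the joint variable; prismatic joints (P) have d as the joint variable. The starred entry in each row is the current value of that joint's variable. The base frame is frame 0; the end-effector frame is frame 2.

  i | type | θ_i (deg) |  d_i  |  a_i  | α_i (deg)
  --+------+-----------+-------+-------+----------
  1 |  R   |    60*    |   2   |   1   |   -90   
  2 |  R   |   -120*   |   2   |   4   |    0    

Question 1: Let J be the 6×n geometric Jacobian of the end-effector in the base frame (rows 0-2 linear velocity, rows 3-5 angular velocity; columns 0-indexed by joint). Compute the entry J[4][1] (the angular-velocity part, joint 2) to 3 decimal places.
0.500

axis z_1 = (-0.8660,0.5000,0.0000); lever o_n−o_1 = (-2.7321,-0.7321,3.4641)
cross product → J_v[:, 1] = (1.7321,3.0000,2.0000)
J_ω[:, 1] = z_1
entry J[4][1] = 0.5000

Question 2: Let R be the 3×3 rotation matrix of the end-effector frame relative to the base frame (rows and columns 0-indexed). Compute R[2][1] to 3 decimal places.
0.500

End-effector y-axis (col 1 of R) = (0.4330,0.7500,0.5000)
R[2][1] = 0.5000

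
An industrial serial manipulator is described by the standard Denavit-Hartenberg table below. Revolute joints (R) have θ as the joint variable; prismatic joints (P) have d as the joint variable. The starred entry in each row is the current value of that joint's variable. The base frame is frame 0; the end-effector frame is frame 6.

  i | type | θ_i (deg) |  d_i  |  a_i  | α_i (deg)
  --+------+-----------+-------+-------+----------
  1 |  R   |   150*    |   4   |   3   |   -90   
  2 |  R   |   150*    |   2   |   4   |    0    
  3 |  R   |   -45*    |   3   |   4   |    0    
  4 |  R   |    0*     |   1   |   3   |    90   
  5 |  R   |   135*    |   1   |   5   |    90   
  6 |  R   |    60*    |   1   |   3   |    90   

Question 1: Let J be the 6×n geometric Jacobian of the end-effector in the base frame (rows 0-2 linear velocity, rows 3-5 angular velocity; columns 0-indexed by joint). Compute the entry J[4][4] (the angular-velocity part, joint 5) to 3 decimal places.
0.483

axis z_4 = (-0.8365,0.4830,-0.2588); lever o_n−o_4 = (-6.5332,-2.3518,2.8253)
cross product → J_v[:, 4] = (0.7558,4.0543,5.1226)
J_ω[:, 4] = z_4
entry J[4][4] = 0.4830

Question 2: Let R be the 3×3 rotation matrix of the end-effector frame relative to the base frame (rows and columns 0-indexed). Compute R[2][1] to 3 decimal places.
End-effector y-axis (col 1 of R) = (-0.1951,-0.7039,-0.6830)
R[2][1] = -0.6830

-0.683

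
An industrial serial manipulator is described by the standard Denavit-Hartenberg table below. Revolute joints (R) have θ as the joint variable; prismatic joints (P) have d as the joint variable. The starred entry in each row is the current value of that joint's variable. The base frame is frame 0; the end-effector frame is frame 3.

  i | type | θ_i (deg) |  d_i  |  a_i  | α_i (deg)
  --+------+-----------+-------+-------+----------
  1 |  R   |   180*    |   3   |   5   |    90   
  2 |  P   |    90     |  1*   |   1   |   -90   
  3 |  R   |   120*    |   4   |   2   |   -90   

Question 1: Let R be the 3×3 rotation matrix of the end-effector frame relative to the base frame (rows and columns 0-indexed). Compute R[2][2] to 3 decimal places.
-0.866

End-effector z-axis (col 2 of R) = (0.0000,0.5000,-0.8660)
R[2][2] = -0.8660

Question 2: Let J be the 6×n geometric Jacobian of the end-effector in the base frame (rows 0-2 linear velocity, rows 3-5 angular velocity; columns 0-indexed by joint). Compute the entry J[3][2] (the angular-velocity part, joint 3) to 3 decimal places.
axis z_2 = (1.0000,-0.0000,0.0000); lever o_n−o_2 = (4.0000,-1.7321,-1.0000)
cross product → J_v[:, 2] = (0.0000,1.0000,-1.7321)
J_ω[:, 2] = z_2
entry J[3][2] = 1.0000

1.000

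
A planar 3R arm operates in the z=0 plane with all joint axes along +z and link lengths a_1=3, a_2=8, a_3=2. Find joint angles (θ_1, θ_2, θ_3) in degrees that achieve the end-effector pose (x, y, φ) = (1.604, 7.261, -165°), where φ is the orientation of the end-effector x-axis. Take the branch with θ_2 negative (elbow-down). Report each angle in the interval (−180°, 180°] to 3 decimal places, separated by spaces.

134.989 -89.989 149.999

wrist centre = target − a_3·(cos φ, sin φ) = (3.5359, 7.7786)
cos θ_2 = (73.0095−3²−8²)/(2·3·8) = 0.0002; θ_2 = -89.9887° (elbow-down)
β = atan2(7.7786,3.5359) = 65.5554°; ψ = atan2(-8.0000,3.0016) = -69.4341°
θ_1 = β − ψ = 134.9894°
θ_3 = φ − θ_1 − θ_2 = 149.9993° (wrapped to (-180°,180°])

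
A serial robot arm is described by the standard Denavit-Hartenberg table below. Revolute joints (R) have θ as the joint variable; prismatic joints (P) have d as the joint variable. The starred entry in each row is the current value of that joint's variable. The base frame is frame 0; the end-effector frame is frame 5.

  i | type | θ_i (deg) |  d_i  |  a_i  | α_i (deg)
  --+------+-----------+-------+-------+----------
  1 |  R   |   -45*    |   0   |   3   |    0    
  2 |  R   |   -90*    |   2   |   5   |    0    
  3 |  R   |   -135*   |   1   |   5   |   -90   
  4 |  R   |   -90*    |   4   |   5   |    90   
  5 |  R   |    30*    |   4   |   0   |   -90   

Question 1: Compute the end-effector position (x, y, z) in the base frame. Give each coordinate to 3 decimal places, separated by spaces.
-5.414 -4.657 8.000

after link 1: o_1 = (2.1213, -2.1213, 0.0000)
after link 2: o_2 = (-1.4142, -5.6569, 2.0000)
after link 3: o_3 = (-1.4142, -0.6569, 3.0000)
after link 4: o_4 = (-5.4142, -0.6569, 8.0000)
after link 5: o_5 = (-5.4142, -4.6569, 8.0000)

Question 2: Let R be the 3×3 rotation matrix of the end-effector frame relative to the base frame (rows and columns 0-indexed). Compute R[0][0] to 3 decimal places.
-0.500

End-effector x-axis (col 0 of R) = (-0.5000,-0.0000,0.8660)
R[0][0] = -0.5000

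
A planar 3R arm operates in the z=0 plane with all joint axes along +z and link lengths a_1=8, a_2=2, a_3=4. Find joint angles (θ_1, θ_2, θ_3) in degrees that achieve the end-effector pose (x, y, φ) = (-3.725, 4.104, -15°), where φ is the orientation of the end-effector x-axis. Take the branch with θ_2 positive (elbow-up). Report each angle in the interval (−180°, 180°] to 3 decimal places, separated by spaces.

135.000 59.999 150.001

wrist centre = target − a_3·(cos φ, sin φ) = (-7.5887, 5.1393)
cos θ_2 = (84.0006−8²−2²)/(2·8·2) = 0.5000; θ_2 = 59.9988° (elbow-up)
β = atan2(5.1393,-7.5887) = 145.8931°; ψ = atan2(1.7320,9.0000) = 10.8932°
θ_1 = β − ψ = 134.9999°
θ_3 = φ − θ_1 − θ_2 = 150.0013° (wrapped to (-180°,180°])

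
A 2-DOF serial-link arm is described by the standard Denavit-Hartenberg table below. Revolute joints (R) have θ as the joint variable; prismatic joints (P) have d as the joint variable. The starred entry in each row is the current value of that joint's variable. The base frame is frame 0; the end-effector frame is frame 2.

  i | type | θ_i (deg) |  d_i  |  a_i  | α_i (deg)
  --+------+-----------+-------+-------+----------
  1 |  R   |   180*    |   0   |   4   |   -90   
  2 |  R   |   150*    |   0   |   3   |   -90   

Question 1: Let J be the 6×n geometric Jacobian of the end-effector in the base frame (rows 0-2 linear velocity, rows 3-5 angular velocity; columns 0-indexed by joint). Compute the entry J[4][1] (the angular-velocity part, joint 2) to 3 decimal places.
-1.000

axis z_1 = (-0.0000,-1.0000,0.0000); lever o_n−o_1 = (2.5981,-0.0000,-1.5000)
cross product → J_v[:, 1] = (1.5000,-0.0000,2.5981)
J_ω[:, 1] = z_1
entry J[4][1] = -1.0000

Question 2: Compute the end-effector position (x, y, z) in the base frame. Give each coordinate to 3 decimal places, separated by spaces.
after link 1: o_1 = (-4.0000, 0.0000, 0.0000)
after link 2: o_2 = (-1.4019, 0.0000, -1.5000)

-1.402 0.000 -1.500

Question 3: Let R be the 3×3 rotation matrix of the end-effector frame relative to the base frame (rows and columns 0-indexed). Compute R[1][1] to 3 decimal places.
End-effector y-axis (col 1 of R) = (0.0000,1.0000,-0.0000)
R[1][1] = 1.0000

1.000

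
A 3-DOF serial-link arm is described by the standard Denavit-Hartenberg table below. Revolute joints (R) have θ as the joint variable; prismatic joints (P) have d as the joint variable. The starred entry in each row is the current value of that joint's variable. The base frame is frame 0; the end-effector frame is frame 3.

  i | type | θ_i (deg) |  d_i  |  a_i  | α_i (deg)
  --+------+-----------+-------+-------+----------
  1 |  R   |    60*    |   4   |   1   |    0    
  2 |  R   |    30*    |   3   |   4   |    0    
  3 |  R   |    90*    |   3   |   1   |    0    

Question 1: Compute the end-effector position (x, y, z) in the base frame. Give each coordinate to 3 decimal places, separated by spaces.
after link 1: o_1 = (0.5000, 0.8660, 4.0000)
after link 2: o_2 = (0.5000, 4.8660, 7.0000)
after link 3: o_3 = (-0.5000, 4.8660, 10.0000)

-0.500 4.866 10.000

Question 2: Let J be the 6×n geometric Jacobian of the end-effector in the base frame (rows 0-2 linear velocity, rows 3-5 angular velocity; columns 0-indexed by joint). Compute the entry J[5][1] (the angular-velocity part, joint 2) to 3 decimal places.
axis z_1 = (0.0000,0.0000,1.0000); lever o_n−o_1 = (-1.0000,4.0000,6.0000)
cross product → J_v[:, 1] = (-4.0000,-1.0000,0.0000)
J_ω[:, 1] = z_1
entry J[5][1] = 1.0000

1.000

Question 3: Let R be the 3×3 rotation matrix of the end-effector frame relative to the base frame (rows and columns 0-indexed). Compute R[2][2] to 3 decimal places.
1.000

End-effector z-axis (col 2 of R) = (0.0000,0.0000,1.0000)
R[2][2] = 1.0000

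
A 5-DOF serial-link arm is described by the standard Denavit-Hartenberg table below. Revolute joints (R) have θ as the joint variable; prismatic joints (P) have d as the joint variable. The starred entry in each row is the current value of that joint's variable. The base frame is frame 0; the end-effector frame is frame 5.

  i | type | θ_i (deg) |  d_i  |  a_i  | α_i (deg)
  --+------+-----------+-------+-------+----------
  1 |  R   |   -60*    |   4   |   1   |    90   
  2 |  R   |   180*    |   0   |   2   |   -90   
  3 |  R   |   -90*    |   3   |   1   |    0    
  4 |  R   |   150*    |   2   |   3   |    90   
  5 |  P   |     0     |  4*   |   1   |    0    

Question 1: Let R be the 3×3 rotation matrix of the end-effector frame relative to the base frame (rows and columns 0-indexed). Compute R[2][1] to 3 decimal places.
End-effector y-axis (col 1 of R) = (-0.0000,0.0000,-1.0000)
R[2][1] = -1.0000

-1.000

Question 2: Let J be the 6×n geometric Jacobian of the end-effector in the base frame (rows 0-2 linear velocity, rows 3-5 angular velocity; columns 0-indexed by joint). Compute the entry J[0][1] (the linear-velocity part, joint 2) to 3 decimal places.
2.500

axis z_1 = (-0.8660,-0.5000,0.0000); lever o_n−o_1 = (-3.3301,6.6962,-5.0000)
cross product → J_v[:, 1] = (2.5000,-4.3301,-7.4641)
J_ω[:, 1] = z_1
entry J[0][1] = 2.5000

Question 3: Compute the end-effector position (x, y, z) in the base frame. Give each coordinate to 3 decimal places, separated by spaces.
after link 1: o_1 = (0.5000, -0.8660, 4.0000)
after link 2: o_2 = (-0.5000, 0.8660, 4.0000)
after link 3: o_3 = (-1.3660, 0.3660, 1.0000)
after link 4: o_4 = (0.1340, 2.9641, -1.0000)
after link 5: o_5 = (-2.8301, 5.8301, -1.0000)

-2.830 5.830 -1.000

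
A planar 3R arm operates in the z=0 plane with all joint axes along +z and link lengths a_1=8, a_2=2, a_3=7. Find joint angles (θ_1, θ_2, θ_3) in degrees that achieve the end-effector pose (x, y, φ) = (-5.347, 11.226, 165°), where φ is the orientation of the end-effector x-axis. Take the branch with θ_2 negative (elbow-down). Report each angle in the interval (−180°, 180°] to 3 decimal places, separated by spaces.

89.998 -44.996 119.998

wrist centre = target − a_3·(cos φ, sin φ) = (1.4145, 9.4143)
cos θ_2 = (90.6292−8²−2²)/(2·8·2) = 0.7072; θ_2 = -44.9956° (elbow-down)
β = atan2(9.4143,1.4145) = 81.4553°; ψ = atan2(-1.4141,9.4143) = -8.5424°
θ_1 = β − ψ = 89.9977°
θ_3 = φ − θ_1 − θ_2 = 119.9978° (wrapped to (-180°,180°])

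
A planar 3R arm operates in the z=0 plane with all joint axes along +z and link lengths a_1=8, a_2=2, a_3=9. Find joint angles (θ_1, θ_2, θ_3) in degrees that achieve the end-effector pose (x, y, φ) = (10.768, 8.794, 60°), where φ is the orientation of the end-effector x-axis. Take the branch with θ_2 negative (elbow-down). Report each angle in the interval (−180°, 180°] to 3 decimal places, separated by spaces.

wrist centre = target − a_3·(cos φ, sin φ) = (6.2680, 0.9998)
cos θ_2 = (40.2874−8²−2²)/(2·8·2) = -0.8660; θ_2 = -149.9994° (elbow-down)
β = atan2(0.9998,6.2680) = 9.0626°; ψ = atan2(-1.0000,6.2680) = -9.0648°
θ_1 = β − ψ = 18.1274°
θ_3 = φ − θ_1 − θ_2 = -168.1280° (wrapped to (-180°,180°])

18.127 -149.999 -168.128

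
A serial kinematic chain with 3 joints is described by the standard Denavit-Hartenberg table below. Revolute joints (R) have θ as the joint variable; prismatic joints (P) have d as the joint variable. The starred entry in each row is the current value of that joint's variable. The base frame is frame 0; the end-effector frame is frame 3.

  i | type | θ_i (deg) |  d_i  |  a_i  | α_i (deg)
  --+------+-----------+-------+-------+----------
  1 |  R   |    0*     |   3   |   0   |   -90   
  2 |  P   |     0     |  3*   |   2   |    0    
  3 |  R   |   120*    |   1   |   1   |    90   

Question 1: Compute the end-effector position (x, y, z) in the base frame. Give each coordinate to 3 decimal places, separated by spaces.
1.500 4.000 2.134

after link 1: o_1 = (0.0000, 0.0000, 3.0000)
after link 2: o_2 = (2.0000, 3.0000, 3.0000)
after link 3: o_3 = (1.5000, 4.0000, 2.1340)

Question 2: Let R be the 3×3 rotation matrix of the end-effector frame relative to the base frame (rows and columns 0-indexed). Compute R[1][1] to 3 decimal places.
End-effector y-axis (col 1 of R) = (-0.0000,1.0000,0.0000)
R[1][1] = 1.0000

1.000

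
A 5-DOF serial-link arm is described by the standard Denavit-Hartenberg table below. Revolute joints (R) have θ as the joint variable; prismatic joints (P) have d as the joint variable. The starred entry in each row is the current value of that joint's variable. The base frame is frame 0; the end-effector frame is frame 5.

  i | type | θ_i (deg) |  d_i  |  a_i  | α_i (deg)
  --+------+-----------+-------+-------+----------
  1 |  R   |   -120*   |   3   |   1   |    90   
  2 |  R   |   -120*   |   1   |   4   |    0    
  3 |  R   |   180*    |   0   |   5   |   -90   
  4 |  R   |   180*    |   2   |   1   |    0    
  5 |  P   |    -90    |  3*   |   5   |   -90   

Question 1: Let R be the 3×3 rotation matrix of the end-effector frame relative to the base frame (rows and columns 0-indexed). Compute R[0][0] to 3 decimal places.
End-effector x-axis (col 0 of R) = (0.8660,-0.5000,0.0000)
R[0][0] = 0.8660

0.866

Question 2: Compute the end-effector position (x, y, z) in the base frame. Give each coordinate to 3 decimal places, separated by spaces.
5.129 0.884 5.500

after link 1: o_1 = (-0.5000, -0.8660, 3.0000)
after link 2: o_2 = (-0.3660, 1.3660, -0.4641)
after link 3: o_3 = (-1.6160, -0.7990, 3.8660)
after link 4: o_4 = (-0.5000, 1.1340, 4.0000)
after link 5: o_5 = (5.1292, 0.8840, 5.5000)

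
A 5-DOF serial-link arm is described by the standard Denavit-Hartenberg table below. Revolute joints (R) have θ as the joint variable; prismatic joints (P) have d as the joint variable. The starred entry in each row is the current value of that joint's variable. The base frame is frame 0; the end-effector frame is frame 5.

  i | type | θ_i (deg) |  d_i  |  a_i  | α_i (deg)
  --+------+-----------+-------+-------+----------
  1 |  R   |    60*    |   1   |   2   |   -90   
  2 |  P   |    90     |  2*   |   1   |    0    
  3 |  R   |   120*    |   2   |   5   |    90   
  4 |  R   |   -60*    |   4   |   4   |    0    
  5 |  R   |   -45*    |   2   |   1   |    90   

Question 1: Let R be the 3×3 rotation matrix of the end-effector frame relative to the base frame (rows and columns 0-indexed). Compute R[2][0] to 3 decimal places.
-0.129

End-effector x-axis (col 0 of R) = (0.9486,-0.2888,-0.1294)
R[2][0] = -0.1294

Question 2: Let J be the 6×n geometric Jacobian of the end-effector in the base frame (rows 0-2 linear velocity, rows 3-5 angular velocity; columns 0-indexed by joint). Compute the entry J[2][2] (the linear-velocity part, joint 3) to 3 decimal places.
8.838

axis z_2 = (-0.8660,0.5000,0.0000); lever o_n−o_2 = (-2.3146,-8.8690,-1.8256)
cross product → J_v[:, 2] = (-0.9128,-1.5810,8.8380)
J_ω[:, 2] = z_2
entry J[2][2] = 8.8380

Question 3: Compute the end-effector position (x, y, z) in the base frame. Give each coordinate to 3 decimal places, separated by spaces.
-3.047 -6.137 -1.826

after link 1: o_1 = (1.0000, 1.7321, 1.0000)
after link 2: o_2 = (-0.7321, 2.7321, 0.0000)
after link 3: o_3 = (-4.6292, -0.0179, 2.5000)
after link 4: o_4 = (-3.4952, -4.9821, 0.0359)
after link 5: o_5 = (-3.0466, -6.1369, -1.8256)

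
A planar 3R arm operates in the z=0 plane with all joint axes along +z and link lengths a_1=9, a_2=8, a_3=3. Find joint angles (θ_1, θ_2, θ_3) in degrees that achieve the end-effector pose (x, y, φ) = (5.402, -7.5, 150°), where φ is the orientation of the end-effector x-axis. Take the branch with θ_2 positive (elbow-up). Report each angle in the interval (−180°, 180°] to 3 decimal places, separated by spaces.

-90.000 90.000 150.000

wrist centre = target − a_3·(cos φ, sin φ) = (8.0001, -9.0000)
cos θ_2 = (145.0012−9²−8²)/(2·9·8) = 0.0000; θ_2 = 89.9995° (elbow-up)
β = atan2(-9.0000,8.0001) = -48.3662°; ψ = atan2(8.0000,9.0001) = 41.6333°
θ_1 = β − ψ = -89.9995°
θ_3 = φ − θ_1 − θ_2 = 150.0000° (wrapped to (-180°,180°])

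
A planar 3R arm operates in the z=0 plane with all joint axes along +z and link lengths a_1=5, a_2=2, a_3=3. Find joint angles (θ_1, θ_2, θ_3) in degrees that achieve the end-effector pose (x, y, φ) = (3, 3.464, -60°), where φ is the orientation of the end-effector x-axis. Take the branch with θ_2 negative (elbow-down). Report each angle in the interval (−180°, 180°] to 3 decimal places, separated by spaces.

wrist centre = target − a_3·(cos φ, sin φ) = (1.5000, 6.0621)
cos θ_2 = (38.9988−5²−2²)/(2·5·2) = 0.4999; θ_2 = -60.0041° (elbow-down)
β = atan2(6.0621,1.5000) = 76.1019°; ψ = atan2(-1.7321,5.9999) = -16.1031°
θ_1 = β − ψ = 92.2049°
θ_3 = φ − θ_1 − θ_2 = -92.2009° (wrapped to (-180°,180°])

92.205 -60.004 -92.201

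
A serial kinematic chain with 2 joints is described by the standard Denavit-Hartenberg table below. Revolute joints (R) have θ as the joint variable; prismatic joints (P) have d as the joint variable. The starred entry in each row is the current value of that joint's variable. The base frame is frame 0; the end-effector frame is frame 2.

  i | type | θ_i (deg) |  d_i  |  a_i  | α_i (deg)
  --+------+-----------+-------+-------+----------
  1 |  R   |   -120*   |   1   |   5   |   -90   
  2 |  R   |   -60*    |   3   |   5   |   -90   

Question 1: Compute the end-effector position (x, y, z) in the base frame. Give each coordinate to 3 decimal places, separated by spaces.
-1.152 -7.995 5.330

after link 1: o_1 = (-2.5000, -4.3301, 1.0000)
after link 2: o_2 = (-1.1519, -7.9952, 5.3301)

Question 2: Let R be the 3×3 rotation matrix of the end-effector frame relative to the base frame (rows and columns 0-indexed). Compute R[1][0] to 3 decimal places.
-0.433

End-effector x-axis (col 0 of R) = (-0.2500,-0.4330,0.8660)
R[1][0] = -0.4330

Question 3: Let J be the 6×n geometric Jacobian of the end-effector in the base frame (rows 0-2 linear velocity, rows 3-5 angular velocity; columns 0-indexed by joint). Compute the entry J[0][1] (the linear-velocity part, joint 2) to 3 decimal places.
axis z_1 = (0.8660,-0.5000,0.0000); lever o_n−o_1 = (1.3481,-3.6651,4.3301)
cross product → J_v[:, 1] = (-2.1651,-3.7500,-2.5000)
J_ω[:, 1] = z_1
entry J[0][1] = -2.1651

-2.165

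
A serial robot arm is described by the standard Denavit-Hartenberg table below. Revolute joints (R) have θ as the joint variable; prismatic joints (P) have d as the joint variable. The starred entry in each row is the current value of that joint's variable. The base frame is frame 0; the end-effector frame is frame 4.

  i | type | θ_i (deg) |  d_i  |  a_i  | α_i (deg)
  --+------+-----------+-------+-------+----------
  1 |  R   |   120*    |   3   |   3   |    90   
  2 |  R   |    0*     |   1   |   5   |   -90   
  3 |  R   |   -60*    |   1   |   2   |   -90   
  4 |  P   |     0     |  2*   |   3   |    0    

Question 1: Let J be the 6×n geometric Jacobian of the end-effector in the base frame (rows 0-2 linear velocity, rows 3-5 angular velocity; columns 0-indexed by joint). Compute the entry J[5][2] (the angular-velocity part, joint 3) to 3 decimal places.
1.000

axis z_2 = (0.0000,0.0000,1.0000); lever o_n−o_2 = (0.7679,5.3301,1.0000)
cross product → J_v[:, 2] = (-5.3301,0.7679,0.0000)
J_ω[:, 2] = z_2
entry J[5][2] = 1.0000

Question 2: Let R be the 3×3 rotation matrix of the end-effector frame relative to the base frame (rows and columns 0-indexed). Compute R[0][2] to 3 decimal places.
End-effector z-axis (col 2 of R) = (-0.8660,0.5000,0.0000)
R[0][2] = -0.8660

-0.866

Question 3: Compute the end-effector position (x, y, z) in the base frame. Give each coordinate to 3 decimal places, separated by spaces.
after link 1: o_1 = (-1.5000, 2.5981, 3.0000)
after link 2: o_2 = (-3.1340, 7.4282, 3.0000)
after link 3: o_3 = (-2.1340, 9.1603, 4.0000)
after link 4: o_4 = (-2.3660, 12.7583, 4.0000)

-2.366 12.758 4.000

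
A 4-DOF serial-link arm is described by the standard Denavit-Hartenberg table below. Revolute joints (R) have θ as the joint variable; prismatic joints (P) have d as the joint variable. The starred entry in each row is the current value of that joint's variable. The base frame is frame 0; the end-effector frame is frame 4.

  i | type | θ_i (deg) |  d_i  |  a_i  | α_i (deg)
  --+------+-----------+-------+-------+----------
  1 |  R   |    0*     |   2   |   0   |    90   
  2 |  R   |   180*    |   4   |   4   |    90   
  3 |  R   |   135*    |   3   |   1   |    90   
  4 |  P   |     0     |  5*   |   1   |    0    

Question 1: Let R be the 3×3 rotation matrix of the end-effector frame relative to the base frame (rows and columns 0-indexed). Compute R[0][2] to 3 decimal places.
End-effector z-axis (col 2 of R) = (-0.7071,-0.7071,0.0000)
R[0][2] = -0.7071

-0.707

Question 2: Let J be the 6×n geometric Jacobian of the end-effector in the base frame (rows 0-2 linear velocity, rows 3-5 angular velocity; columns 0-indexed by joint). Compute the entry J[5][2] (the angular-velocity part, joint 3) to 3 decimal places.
1.000

axis z_2 = (0.0000,0.0000,1.0000); lever o_n−o_2 = (-2.1213,-4.9497,3.0000)
cross product → J_v[:, 2] = (4.9497,-2.1213,-0.0000)
J_ω[:, 2] = z_2
entry J[5][2] = 1.0000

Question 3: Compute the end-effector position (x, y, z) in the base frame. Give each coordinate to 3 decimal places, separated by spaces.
-6.121 -8.950 5.000

after link 1: o_1 = (0.0000, 0.0000, 2.0000)
after link 2: o_2 = (-4.0000, -4.0000, 2.0000)
after link 3: o_3 = (-3.2929, -4.7071, 5.0000)
after link 4: o_4 = (-6.1213, -8.9497, 5.0000)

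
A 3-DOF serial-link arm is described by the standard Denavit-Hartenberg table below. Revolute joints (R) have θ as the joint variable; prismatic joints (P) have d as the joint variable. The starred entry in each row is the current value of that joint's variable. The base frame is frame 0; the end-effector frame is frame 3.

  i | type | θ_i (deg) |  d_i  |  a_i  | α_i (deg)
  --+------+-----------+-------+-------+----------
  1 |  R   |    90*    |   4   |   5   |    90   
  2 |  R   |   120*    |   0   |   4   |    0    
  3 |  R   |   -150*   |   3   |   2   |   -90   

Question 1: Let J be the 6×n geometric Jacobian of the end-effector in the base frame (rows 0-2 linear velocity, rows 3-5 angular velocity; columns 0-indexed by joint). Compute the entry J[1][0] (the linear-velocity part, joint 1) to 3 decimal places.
axis z_0 = ẑ; lever o_n−o_0 = (3.0000,4.7321,6.4641)
cross product → J_v[:, 0] = (-4.7321,3.0000,0.0000)
J_ω[:, 0] = z_0
entry J[1][0] = 3.0000

3.000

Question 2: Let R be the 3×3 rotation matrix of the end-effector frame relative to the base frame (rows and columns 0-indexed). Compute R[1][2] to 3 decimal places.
0.500

End-effector z-axis (col 2 of R) = (0.0000,0.5000,0.8660)
R[1][2] = 0.5000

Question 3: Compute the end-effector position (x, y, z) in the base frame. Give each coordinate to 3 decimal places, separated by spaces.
3.000 4.732 6.464

after link 1: o_1 = (0.0000, 5.0000, 4.0000)
after link 2: o_2 = (-0.0000, 3.0000, 7.4641)
after link 3: o_3 = (3.0000, 4.7321, 6.4641)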